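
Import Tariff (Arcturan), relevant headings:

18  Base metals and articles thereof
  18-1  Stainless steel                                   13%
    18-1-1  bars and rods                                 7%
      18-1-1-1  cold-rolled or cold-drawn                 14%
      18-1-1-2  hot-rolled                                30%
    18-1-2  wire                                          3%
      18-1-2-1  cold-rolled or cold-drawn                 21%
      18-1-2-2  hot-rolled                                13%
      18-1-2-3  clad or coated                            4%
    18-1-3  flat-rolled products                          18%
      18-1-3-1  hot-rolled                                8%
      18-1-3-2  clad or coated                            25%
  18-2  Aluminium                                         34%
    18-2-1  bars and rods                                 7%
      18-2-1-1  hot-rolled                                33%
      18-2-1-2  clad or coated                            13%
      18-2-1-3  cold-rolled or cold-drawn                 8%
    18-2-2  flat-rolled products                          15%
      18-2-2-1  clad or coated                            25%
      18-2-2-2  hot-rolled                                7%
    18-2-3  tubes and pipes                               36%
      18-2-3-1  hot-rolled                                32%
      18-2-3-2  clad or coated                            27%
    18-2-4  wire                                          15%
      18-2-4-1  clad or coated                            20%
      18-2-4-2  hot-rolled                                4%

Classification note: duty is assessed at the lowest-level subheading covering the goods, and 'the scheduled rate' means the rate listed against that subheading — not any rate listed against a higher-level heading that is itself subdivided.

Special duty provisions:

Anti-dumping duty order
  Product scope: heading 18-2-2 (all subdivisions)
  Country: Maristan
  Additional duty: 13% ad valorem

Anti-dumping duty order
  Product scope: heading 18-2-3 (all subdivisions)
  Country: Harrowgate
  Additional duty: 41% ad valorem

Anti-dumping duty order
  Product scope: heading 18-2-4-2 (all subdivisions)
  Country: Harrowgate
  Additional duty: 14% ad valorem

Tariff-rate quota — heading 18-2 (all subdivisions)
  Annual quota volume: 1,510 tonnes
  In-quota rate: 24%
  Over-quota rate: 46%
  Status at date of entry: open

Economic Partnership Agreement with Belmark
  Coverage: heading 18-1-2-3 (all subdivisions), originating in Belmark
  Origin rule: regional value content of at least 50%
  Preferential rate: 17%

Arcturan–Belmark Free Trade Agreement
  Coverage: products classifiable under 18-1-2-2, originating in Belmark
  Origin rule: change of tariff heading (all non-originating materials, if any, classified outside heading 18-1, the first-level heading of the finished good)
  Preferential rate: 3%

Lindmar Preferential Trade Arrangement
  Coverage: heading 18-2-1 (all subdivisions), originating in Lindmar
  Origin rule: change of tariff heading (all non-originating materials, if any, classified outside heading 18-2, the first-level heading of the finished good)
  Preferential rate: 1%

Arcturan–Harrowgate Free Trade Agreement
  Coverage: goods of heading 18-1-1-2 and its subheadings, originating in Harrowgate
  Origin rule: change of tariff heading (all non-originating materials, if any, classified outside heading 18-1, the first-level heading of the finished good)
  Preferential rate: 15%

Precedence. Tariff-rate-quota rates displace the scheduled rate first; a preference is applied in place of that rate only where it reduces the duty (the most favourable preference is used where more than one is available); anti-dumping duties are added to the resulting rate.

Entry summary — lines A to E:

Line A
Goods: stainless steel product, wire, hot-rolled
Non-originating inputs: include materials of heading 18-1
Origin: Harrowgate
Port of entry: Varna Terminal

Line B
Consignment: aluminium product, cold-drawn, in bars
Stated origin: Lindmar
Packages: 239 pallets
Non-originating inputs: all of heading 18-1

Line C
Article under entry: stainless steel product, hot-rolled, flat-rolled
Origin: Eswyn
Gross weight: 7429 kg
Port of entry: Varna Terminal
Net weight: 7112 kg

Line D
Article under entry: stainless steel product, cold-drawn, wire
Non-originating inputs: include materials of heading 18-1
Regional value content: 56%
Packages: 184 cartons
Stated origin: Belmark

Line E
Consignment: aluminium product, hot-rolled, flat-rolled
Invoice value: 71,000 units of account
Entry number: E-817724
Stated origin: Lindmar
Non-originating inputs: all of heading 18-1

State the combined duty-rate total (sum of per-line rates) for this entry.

67%

Line A: stainless steel → 18-1; wire → 18-1-2; hot-rolled → 18-1-2-2. Scheduled 13%. Harrowgate agreement on 18-1-1-2: 18-1-2-2 not covered. → 13%.
Line B: aluminium → 18-2; in bars → 18-2-1; cold-drawn → 18-2-1-3. Scheduled 8%. quota on 18-2 open → in-quota 24%; Lindmar agreement on 18-2-1: CTH met → 1% available; preferential 1%. → 1%.
Line C: stainless steel → 18-1; flat-rolled → 18-1-3; hot-rolled → 18-1-3-1. Scheduled 8%. No special measure applies. → 8%.
Line D: stainless steel → 18-1; wire → 18-1-2; cold-drawn → 18-1-2-1. Scheduled 21%. Belmark agreement on 18-1-2-3: 18-1-2-1 not covered; Belmark agreement on 18-1-2-2: 18-1-2-1 not covered. → 21%.
Line E: aluminium → 18-2; flat-rolled → 18-2-2; hot-rolled → 18-2-2-2. Scheduled 7%. quota on 18-2 open → in-quota 24%; Lindmar agreement on 18-2-1: 18-2-2-2 not covered. → 24%.
Sum: 13% + 1% + 8% + 21% + 24% = 67%.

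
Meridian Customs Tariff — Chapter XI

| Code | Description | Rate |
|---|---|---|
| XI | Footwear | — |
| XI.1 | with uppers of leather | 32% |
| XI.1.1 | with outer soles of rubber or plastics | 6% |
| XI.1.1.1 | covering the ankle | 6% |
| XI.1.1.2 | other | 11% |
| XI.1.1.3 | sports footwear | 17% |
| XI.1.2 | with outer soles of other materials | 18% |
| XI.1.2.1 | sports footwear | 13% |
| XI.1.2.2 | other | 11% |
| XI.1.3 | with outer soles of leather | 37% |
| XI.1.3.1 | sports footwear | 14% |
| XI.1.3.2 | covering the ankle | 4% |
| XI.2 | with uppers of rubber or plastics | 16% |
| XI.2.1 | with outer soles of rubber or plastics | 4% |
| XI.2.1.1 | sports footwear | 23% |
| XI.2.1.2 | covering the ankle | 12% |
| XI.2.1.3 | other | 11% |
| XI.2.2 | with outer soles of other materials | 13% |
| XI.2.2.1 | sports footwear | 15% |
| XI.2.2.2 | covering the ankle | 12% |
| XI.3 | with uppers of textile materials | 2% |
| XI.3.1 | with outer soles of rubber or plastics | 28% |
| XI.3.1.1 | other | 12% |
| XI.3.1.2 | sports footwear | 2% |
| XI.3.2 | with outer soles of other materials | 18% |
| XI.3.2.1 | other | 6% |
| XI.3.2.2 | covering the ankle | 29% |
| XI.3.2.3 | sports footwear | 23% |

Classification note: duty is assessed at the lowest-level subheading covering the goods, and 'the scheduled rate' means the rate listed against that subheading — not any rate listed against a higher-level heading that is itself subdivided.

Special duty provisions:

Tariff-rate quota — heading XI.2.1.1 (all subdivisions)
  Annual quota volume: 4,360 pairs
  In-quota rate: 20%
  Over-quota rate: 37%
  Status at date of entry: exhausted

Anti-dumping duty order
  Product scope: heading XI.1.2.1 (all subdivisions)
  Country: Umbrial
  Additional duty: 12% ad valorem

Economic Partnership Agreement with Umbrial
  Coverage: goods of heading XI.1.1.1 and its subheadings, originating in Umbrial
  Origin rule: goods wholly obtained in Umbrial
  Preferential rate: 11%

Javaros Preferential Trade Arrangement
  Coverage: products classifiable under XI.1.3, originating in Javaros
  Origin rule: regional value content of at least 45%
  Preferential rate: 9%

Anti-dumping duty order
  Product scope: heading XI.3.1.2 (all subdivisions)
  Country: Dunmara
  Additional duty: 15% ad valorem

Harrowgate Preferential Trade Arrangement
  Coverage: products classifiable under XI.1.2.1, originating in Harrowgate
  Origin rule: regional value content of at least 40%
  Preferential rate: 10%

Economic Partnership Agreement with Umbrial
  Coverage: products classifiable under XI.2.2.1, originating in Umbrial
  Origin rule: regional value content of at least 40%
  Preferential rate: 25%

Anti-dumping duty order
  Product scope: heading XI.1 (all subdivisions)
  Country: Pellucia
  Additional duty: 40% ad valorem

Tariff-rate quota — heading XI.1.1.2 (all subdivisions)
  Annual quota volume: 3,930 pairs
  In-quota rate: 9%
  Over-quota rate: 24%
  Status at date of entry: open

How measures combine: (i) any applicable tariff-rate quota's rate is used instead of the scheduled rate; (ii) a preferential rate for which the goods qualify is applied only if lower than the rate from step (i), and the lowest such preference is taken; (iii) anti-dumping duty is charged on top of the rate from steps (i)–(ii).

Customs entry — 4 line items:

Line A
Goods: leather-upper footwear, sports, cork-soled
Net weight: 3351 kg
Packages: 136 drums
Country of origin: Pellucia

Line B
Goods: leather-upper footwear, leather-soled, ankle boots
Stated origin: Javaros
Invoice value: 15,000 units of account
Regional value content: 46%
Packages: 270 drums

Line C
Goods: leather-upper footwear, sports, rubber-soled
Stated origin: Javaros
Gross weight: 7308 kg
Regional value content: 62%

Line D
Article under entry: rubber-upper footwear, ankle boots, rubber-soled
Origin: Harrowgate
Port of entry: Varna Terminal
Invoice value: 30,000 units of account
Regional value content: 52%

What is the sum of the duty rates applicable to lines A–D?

86%

Line A: leather-upper → XI.1; cork-soled → XI.1.2; sports → XI.1.2.1. Scheduled 13%. anti-dumping (Pellucia, XI.1): +40%; total 13% + 40% = 53%. → 53%.
Line B: leather-upper → XI.1; leather-soled → XI.1.3; ankle boots → XI.1.3.2. Scheduled 4%. Javaros agreement on XI.1.3: RVC ≥ 45% → 9% available; preference 9% not lower than 4% → no reduction. → 4%.
Line C: leather-upper → XI.1; rubber-soled → XI.1.1; sports → XI.1.1.3. Scheduled 17%. Javaros agreement on XI.1.3: XI.1.1.3 not covered. → 17%.
Line D: rubber-upper → XI.2; rubber-soled → XI.2.1; ankle boots → XI.2.1.2. Scheduled 12%. Harrowgate agreement on XI.1.2.1: XI.2.1.2 not covered. → 12%.
Sum: 53% + 4% + 17% + 12% = 86%.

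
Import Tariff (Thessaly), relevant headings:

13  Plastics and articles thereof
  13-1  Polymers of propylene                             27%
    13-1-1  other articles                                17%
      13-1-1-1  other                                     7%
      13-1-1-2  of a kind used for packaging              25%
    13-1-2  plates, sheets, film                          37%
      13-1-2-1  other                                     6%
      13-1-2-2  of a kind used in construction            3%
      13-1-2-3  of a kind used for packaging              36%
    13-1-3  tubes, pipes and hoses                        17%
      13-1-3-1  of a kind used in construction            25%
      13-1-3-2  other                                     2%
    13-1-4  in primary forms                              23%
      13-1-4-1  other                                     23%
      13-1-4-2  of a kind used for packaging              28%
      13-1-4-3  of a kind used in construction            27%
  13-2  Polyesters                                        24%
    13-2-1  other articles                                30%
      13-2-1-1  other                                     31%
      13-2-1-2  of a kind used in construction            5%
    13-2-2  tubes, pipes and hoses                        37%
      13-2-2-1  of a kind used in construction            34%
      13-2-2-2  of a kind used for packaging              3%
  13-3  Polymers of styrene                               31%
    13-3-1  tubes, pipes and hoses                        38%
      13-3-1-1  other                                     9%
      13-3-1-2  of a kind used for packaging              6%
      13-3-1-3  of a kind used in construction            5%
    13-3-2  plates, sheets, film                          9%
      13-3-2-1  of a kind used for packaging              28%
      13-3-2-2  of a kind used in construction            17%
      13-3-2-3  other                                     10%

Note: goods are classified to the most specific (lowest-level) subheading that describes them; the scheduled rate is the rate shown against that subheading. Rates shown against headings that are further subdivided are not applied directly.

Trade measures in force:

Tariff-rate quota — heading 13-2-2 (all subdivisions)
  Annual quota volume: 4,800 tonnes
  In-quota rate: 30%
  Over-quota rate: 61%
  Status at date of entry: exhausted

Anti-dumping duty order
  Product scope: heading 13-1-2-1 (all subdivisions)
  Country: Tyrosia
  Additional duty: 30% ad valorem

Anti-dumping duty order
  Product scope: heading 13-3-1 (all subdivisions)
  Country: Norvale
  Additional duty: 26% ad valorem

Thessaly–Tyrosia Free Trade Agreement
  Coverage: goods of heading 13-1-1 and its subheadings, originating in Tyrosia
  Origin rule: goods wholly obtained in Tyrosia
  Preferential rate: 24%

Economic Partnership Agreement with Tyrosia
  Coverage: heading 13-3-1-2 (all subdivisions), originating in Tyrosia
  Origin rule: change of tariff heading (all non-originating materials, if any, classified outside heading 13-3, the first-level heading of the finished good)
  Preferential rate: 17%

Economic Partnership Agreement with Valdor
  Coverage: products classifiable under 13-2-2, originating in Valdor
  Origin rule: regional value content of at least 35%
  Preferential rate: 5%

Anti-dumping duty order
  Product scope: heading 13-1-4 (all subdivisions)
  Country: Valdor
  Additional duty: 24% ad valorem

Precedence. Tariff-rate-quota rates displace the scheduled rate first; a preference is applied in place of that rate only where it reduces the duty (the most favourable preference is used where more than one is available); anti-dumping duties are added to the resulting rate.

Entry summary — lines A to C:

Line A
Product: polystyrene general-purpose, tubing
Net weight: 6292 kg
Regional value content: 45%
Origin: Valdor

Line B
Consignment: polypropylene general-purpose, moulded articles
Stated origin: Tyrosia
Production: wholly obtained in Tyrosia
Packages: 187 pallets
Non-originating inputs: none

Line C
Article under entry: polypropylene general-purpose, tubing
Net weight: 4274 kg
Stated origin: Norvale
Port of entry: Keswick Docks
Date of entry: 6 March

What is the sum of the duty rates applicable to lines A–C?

Line A: polystyrene → 13-3; tubing → 13-3-1; general-purpose → 13-3-1-1. Scheduled 9%. Valdor agreement on 13-2-2: 13-3-1-1 not covered. → 9%.
Line B: polypropylene → 13-1; moulded articles → 13-1-1; general-purpose → 13-1-1-1. Scheduled 7%. Tyrosia agreement on 13-1-1: wholly obtained → 24% available; Tyrosia agreement on 13-3-1-2: 13-1-1-1 not covered; preference 24% not lower than 7% → no reduction. → 7%.
Line C: polypropylene → 13-1; tubing → 13-1-3; general-purpose → 13-1-3-2. Scheduled 2%. No special measure applies. → 2%.
Sum: 9% + 7% + 2% = 18%.

18%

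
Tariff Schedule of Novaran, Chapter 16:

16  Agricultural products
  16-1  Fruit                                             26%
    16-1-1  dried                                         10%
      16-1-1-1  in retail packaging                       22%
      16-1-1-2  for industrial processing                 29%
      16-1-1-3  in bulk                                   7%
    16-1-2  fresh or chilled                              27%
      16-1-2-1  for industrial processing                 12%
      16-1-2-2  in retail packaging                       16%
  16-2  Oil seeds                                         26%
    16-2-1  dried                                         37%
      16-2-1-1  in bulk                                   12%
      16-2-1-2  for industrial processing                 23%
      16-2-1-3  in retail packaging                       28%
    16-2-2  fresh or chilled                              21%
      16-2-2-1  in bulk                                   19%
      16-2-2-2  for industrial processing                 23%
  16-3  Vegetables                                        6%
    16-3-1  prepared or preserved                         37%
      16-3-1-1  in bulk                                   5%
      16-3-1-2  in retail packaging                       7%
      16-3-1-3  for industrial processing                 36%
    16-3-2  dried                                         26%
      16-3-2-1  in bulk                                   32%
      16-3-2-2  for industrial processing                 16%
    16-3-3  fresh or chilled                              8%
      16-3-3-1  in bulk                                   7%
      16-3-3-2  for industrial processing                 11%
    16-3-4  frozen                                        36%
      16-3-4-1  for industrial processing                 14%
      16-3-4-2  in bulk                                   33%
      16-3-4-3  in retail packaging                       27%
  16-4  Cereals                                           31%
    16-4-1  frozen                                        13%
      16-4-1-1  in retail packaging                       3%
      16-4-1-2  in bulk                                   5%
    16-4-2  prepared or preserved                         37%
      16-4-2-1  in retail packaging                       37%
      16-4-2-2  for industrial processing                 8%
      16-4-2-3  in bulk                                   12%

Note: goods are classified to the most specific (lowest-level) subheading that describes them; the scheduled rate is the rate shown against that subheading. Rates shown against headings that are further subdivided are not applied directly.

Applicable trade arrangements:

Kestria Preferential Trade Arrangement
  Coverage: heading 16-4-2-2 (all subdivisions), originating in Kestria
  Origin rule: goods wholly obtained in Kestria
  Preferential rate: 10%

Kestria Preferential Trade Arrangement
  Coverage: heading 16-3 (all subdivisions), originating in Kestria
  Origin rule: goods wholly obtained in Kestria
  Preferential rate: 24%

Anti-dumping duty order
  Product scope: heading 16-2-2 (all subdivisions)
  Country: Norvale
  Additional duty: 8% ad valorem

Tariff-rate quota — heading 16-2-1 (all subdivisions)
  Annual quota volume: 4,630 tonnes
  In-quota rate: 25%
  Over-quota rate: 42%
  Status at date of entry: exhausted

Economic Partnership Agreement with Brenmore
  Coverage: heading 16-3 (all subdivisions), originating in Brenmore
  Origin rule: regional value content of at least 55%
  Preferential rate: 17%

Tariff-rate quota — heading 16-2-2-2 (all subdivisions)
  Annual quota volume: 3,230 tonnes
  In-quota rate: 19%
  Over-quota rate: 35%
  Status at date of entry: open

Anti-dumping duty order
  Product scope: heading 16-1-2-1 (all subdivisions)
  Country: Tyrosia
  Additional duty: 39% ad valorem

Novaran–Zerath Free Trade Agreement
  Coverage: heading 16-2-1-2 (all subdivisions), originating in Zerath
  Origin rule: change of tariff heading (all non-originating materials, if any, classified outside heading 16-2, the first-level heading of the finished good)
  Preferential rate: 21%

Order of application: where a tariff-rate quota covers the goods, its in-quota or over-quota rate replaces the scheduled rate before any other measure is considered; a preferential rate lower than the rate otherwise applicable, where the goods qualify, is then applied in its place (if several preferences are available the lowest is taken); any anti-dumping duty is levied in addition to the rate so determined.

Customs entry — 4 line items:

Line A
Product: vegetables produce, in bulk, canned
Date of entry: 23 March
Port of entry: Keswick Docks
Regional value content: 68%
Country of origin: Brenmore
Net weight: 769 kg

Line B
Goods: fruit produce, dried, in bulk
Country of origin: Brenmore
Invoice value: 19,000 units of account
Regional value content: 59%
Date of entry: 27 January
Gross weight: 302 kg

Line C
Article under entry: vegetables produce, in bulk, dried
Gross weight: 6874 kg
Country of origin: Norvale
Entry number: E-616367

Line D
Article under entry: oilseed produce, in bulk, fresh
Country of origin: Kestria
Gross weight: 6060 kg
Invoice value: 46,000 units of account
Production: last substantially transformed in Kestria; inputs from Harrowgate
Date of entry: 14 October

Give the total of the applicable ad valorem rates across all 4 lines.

Line A: vegetables → 16-3; canned → 16-3-1; in bulk → 16-3-1-1. Scheduled 5%. Brenmore agreement on 16-3: RVC ≥ 55% → 17% available; preference 17% not lower than 5% → no reduction. → 5%.
Line B: fruit → 16-1; dried → 16-1-1; in bulk → 16-1-1-3. Scheduled 7%. Brenmore agreement on 16-3: 16-1-1-3 not covered. → 7%.
Line C: vegetables → 16-3; dried → 16-3-2; in bulk → 16-3-2-1. Scheduled 32%. No special measure applies. → 32%.
Line D: oilseed → 16-2; fresh → 16-2-2; in bulk → 16-2-2-1. Scheduled 19%. Kestria agreement on 16-4-2-2: 16-2-2-1 not covered; Kestria agreement on 16-3: 16-2-2-1 not covered. → 19%.
Sum: 5% + 7% + 32% + 19% = 63%.

63%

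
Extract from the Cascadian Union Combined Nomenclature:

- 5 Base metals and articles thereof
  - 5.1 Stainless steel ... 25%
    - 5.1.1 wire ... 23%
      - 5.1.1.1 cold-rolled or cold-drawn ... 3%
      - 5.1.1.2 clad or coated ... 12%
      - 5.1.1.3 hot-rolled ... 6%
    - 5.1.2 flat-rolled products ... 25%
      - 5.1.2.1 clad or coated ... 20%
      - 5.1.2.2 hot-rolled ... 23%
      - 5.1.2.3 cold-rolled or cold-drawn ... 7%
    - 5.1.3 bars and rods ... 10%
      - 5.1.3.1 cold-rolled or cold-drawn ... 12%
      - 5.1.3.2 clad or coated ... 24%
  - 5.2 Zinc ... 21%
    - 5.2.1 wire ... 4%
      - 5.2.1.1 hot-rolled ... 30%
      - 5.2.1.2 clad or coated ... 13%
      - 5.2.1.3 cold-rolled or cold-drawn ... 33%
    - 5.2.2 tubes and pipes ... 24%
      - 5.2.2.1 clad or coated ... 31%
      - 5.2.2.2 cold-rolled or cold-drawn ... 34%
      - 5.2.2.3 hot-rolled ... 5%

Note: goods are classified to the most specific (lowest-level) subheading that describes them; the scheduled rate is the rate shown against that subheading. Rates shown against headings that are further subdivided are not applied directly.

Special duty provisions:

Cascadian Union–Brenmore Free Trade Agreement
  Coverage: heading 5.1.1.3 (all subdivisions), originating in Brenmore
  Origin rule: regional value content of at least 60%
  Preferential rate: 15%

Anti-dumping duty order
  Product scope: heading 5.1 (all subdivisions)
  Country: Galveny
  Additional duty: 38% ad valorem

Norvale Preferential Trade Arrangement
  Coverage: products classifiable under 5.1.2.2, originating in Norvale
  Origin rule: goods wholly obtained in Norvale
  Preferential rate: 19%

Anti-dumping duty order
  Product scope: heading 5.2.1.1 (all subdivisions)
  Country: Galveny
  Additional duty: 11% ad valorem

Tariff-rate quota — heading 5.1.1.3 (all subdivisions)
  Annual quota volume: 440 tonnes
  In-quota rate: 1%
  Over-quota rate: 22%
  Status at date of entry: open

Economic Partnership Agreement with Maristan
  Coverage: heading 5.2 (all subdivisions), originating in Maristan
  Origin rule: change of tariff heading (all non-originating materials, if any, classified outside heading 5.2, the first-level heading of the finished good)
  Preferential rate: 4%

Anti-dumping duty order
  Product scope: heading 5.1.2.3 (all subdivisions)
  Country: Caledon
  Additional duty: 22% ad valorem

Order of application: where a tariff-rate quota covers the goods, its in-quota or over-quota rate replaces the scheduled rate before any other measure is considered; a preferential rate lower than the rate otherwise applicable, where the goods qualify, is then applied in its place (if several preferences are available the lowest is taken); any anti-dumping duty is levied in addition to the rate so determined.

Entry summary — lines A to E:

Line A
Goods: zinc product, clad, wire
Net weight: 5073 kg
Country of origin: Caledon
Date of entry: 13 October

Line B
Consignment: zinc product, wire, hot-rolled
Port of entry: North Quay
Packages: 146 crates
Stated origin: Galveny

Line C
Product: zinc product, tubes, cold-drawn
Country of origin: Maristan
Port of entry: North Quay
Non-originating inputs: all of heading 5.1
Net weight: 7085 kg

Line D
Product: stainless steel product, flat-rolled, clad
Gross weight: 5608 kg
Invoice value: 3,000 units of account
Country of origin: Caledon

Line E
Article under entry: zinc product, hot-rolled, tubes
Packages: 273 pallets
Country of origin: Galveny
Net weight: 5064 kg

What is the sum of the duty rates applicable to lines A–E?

83%

Line A: zinc → 5.2; wire → 5.2.1; clad → 5.2.1.2. Scheduled 13%. No special measure applies. → 13%.
Line B: zinc → 5.2; wire → 5.2.1; hot-rolled → 5.2.1.1. Scheduled 30%. anti-dumping (Galveny, 5.2.1.1): +11%; total 30% + 11% = 41%. → 41%.
Line C: zinc → 5.2; tubes → 5.2.2; cold-drawn → 5.2.2.2. Scheduled 34%. Maristan agreement on 5.2: CTH met → 4% available; preferential 4%. → 4%.
Line D: stainless steel → 5.1; flat-rolled → 5.1.2; clad → 5.1.2.1. Scheduled 20%. No special measure applies. → 20%.
Line E: zinc → 5.2; tubes → 5.2.2; hot-rolled → 5.2.2.3. Scheduled 5%. No special measure applies. → 5%.
Sum: 13% + 41% + 4% + 20% + 5% = 83%.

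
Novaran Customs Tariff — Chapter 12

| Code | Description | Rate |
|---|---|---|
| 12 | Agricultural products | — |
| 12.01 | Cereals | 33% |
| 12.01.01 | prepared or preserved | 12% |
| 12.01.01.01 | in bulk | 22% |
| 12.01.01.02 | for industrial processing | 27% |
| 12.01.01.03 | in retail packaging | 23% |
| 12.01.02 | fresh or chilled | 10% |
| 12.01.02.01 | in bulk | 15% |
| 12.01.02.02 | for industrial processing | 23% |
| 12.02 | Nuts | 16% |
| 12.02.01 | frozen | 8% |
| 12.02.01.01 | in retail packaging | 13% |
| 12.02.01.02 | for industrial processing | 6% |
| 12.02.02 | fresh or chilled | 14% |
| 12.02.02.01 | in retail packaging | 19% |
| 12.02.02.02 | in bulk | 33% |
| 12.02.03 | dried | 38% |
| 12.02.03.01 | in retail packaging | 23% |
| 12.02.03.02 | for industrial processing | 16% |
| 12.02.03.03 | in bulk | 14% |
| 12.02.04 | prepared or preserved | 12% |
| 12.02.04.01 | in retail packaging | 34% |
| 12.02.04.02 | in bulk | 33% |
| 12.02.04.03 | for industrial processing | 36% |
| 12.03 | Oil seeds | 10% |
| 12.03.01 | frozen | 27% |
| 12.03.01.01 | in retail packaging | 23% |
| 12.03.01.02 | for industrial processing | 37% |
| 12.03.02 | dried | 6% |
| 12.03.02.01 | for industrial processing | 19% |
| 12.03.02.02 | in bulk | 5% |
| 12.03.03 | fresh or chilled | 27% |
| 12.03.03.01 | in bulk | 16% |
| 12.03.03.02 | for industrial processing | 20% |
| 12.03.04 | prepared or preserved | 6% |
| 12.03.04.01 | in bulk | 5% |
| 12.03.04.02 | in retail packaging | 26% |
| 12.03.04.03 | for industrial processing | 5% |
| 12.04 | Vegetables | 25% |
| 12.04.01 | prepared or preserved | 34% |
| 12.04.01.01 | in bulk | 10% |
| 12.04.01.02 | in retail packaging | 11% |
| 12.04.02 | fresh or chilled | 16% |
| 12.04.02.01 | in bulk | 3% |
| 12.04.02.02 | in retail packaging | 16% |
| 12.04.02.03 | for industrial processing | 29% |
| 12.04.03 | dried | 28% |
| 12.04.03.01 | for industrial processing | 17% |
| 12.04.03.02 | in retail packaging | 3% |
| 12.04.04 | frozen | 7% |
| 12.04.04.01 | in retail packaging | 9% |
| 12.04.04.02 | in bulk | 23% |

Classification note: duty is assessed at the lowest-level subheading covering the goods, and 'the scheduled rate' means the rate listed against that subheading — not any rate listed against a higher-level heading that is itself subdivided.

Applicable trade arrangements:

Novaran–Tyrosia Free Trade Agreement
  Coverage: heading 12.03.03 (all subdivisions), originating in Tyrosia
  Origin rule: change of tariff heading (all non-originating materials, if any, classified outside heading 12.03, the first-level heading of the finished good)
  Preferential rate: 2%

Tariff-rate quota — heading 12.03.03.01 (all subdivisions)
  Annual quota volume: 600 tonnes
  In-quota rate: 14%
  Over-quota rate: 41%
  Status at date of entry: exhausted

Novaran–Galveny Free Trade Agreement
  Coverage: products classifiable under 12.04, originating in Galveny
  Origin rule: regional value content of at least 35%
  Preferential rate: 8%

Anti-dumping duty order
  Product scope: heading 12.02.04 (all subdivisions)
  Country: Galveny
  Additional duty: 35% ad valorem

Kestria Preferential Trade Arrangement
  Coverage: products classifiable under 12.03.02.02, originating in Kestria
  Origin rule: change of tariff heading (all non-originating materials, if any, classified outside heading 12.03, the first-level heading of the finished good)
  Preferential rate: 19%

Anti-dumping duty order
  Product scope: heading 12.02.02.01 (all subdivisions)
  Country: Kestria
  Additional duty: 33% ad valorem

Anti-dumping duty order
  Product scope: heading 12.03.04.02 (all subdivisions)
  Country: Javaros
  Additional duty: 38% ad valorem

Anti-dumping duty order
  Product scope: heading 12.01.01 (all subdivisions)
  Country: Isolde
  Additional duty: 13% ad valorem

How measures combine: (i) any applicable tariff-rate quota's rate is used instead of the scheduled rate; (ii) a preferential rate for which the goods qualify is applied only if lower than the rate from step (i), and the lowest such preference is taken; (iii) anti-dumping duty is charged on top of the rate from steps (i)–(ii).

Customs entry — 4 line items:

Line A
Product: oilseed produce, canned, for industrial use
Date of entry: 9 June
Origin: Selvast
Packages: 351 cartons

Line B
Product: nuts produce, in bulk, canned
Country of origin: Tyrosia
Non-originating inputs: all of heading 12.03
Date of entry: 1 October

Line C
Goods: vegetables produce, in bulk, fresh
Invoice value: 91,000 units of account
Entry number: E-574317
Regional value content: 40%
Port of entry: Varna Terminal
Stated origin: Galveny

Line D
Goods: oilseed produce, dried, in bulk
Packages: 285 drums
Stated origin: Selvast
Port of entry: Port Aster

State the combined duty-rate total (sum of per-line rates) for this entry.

Line A: oilseed → 12.03; canned → 12.03.04; for industrial use → 12.03.04.03. Scheduled 5%. No special measure applies. → 5%.
Line B: nuts → 12.02; canned → 12.02.04; in bulk → 12.02.04.02. Scheduled 33%. Tyrosia agreement on 12.03.03: 12.02.04.02 not covered. → 33%.
Line C: vegetables → 12.04; fresh → 12.04.02; in bulk → 12.04.02.01. Scheduled 3%. Galveny agreement on 12.04: RVC ≥ 35% → 8% available; preference 8% not lower than 3% → no reduction. → 3%.
Line D: oilseed → 12.03; dried → 12.03.02; in bulk → 12.03.02.02. Scheduled 5%. No special measure applies. → 5%.
Sum: 5% + 33% + 3% + 5% = 46%.

46%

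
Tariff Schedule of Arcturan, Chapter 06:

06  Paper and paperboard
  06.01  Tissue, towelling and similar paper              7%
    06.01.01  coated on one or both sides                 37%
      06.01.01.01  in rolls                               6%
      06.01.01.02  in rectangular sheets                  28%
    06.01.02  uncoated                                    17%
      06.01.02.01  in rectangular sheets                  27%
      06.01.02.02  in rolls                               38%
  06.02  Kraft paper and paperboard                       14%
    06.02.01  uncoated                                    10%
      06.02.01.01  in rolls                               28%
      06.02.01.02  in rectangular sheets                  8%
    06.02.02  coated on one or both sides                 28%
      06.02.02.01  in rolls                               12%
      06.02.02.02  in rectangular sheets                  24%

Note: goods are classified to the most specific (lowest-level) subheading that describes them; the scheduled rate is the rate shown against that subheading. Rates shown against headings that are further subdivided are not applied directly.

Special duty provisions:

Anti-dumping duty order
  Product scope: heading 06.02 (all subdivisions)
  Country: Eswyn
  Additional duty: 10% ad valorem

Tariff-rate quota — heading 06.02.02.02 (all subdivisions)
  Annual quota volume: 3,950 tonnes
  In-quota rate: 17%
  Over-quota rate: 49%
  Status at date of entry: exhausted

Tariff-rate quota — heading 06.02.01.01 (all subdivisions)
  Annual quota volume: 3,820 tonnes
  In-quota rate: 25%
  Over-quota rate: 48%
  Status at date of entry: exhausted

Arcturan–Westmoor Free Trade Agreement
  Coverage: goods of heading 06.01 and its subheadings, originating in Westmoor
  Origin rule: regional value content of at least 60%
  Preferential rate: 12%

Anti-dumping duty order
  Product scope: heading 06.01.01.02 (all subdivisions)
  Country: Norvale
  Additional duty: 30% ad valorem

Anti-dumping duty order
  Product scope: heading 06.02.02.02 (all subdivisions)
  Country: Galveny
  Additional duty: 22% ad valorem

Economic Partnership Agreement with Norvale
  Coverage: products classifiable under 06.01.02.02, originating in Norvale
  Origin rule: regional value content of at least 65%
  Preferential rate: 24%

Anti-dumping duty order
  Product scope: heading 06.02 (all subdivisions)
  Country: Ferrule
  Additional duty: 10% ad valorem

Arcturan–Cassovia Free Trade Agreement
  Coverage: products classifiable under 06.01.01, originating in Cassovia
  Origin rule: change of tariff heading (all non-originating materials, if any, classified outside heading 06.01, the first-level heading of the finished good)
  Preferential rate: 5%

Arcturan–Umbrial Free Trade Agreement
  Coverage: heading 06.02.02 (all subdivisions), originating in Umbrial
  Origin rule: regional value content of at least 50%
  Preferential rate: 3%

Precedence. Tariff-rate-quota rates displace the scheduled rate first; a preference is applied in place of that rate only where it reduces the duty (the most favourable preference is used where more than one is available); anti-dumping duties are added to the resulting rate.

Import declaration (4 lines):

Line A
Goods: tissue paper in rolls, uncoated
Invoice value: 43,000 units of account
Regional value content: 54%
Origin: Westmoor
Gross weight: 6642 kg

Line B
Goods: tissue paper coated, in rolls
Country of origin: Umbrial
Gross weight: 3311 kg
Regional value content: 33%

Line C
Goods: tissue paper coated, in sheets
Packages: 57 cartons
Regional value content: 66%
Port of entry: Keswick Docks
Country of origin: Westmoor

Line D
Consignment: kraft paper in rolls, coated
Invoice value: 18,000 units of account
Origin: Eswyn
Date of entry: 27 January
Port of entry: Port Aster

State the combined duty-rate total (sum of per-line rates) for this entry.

78%

Line A: tissue paper → 06.01; uncoated → 06.01.02; in rolls → 06.01.02.02. Scheduled 38%. Westmoor agreement on 06.01: RVC < 60%. → 38%.
Line B: tissue paper → 06.01; coated → 06.01.01; in rolls → 06.01.01.01. Scheduled 6%. Umbrial agreement on 06.02.02: 06.01.01.01 not covered. → 6%.
Line C: tissue paper → 06.01; coated → 06.01.01; in sheets → 06.01.01.02. Scheduled 28%. Westmoor agreement on 06.01: RVC ≥ 60% → 12% available; preferential 12%. → 12%.
Line D: kraft paper → 06.02; coated → 06.02.02; in rolls → 06.02.02.01. Scheduled 12%. anti-dumping (Eswyn, 06.02): +10%; total 12% + 10% = 22%. → 22%.
Sum: 38% + 6% + 12% + 22% = 78%.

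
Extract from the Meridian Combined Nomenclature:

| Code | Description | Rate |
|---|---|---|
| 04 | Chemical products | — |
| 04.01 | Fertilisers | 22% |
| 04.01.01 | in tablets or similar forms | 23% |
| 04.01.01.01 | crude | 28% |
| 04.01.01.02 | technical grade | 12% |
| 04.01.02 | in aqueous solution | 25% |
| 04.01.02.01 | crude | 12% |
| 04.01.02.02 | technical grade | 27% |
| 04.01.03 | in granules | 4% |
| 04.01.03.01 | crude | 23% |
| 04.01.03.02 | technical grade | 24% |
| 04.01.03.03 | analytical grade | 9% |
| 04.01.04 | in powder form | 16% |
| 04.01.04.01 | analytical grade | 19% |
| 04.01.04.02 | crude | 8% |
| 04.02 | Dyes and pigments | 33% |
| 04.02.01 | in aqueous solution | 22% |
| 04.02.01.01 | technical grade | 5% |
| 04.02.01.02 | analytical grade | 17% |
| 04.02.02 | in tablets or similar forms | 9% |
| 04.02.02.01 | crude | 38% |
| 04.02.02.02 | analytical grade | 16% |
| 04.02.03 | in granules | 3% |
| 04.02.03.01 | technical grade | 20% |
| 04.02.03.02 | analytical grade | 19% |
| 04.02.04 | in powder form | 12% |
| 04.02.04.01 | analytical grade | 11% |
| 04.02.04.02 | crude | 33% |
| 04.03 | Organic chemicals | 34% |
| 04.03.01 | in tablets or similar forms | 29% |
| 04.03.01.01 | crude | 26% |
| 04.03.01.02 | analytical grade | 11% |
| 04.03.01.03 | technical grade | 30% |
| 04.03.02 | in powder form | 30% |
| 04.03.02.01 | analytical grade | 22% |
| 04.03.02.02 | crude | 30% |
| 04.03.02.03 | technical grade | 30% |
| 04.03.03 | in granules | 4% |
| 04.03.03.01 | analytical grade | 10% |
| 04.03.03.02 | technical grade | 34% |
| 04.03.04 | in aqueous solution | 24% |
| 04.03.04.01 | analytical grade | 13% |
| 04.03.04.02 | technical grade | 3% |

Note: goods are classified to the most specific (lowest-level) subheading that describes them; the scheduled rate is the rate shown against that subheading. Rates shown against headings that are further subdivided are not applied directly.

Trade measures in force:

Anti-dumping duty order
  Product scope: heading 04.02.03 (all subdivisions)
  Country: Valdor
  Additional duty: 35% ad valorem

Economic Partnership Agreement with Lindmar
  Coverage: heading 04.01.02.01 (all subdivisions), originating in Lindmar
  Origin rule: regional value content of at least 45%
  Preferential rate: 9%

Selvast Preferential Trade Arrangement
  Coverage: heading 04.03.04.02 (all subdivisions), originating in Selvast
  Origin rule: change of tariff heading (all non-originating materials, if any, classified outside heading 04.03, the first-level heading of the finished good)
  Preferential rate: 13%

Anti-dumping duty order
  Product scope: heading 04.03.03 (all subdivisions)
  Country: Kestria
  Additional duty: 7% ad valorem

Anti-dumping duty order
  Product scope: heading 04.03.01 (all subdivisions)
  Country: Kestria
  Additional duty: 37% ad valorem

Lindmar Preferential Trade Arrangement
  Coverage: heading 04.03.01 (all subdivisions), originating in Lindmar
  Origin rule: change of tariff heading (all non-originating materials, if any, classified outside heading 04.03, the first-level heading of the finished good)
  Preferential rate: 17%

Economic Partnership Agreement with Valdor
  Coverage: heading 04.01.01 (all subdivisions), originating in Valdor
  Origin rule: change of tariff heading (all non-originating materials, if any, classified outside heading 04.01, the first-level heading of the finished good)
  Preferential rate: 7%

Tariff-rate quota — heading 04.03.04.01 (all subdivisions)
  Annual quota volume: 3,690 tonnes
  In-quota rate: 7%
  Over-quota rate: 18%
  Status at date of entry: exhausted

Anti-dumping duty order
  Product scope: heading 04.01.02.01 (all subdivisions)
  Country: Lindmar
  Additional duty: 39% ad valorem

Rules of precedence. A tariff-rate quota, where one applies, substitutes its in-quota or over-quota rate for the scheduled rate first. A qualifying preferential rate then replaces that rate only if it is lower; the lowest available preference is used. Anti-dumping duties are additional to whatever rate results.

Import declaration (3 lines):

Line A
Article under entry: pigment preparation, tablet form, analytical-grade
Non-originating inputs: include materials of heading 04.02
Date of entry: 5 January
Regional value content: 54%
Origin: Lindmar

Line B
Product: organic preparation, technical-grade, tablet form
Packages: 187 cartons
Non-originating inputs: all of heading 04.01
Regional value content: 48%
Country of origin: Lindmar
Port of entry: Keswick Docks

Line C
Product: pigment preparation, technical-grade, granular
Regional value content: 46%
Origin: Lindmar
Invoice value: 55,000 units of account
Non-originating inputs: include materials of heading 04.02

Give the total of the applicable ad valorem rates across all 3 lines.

53%

Line A: pigment → 04.02; tablet form → 04.02.02; analytical-grade → 04.02.02.02. Scheduled 16%. Lindmar agreement on 04.01.02.01: 04.02.02.02 not covered; Lindmar agreement on 04.03.01: 04.02.02.02 not covered. → 16%.
Line B: organic → 04.03; tablet form → 04.03.01; technical-grade → 04.03.01.03. Scheduled 30%. Lindmar agreement on 04.01.02.01: 04.03.01.03 not covered; Lindmar agreement on 04.03.01: CTH met → 17% available; preferential 17%. → 17%.
Line C: pigment → 04.02; granular → 04.02.03; technical-grade → 04.02.03.01. Scheduled 20%. Lindmar agreement on 04.01.02.01: 04.02.03.01 not covered; Lindmar agreement on 04.03.01: 04.02.03.01 not covered. → 20%.
Sum: 16% + 17% + 20% = 53%.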